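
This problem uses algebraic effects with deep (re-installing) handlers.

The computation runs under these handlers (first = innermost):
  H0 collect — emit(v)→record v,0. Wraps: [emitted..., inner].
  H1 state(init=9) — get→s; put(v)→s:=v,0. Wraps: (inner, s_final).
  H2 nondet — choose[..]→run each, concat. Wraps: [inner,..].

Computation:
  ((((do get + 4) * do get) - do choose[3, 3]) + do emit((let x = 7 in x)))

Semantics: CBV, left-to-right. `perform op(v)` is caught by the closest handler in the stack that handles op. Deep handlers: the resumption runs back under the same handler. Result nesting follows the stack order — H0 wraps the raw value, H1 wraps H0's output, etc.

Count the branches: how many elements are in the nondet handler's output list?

Evaluation trace:
get @ H1 ⇒ 9
get @ H1 ⇒ 9
choose[3, 3] @ H2
  branch[0] choose=3:
    emit(7) @ H0 ⇒ out+=7
    H0 returns [7, 114]
    H1 returns ([7, 114], 9)
    H2 returns [([7, 114], 9)]
  branch[1] choose=3:
    emit(7) @ H0 ⇒ out+=7
    H0 returns [7, 114]
    H1 returns ([7, 114], 9)
    H2 returns [([7, 114], 9)]
= [([7, 114], 9), ([7, 114], 9)]

Answer: 2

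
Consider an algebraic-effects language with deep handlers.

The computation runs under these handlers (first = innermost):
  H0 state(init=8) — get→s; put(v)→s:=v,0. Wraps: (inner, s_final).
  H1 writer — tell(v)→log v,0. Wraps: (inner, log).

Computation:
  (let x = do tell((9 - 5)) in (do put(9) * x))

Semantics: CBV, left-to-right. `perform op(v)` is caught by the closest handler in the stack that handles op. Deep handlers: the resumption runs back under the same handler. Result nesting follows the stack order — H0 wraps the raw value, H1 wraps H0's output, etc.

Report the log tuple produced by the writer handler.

Answer: (4)

Step-by-step:
tell(4) @ H1 ⇒ log+=4
put(9) @ H0 ⇒ s:=9
H0 returns (0, 9)
H1 returns ((0, 9), (4))
= ((0, 9), (4))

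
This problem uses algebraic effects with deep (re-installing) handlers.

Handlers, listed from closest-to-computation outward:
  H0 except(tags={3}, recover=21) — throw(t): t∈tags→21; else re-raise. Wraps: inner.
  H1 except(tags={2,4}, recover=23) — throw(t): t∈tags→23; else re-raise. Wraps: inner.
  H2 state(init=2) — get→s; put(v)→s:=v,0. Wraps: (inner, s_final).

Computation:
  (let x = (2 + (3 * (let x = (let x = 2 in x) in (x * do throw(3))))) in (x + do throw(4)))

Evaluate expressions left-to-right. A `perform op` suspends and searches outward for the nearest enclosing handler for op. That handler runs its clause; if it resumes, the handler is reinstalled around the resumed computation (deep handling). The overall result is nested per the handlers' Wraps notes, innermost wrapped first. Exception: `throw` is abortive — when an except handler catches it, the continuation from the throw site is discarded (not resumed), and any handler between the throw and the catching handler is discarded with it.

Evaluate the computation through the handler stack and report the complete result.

Answer: (21, 2)

Step-by-step:
throw(3) @ H0 caught ⇒ 21
H1 returns 21
H2 returns (21, 2)
= (21, 2)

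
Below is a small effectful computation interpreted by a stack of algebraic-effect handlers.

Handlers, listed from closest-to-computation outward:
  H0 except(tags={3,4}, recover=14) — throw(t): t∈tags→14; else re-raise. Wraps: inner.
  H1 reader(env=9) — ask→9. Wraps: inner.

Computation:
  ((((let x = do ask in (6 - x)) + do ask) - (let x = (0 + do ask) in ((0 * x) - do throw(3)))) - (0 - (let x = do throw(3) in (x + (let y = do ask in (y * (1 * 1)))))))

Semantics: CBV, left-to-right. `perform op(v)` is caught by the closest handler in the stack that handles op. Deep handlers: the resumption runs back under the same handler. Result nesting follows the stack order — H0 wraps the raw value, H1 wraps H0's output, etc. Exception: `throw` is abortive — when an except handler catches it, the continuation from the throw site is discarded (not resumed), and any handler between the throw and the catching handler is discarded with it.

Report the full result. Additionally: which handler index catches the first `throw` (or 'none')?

Working:
ask @ H1 ⇒ 9
ask @ H1 ⇒ 9
ask @ H1 ⇒ 9
throw(3) @ H0 caught ⇒ 14
H1 returns 14
= 14

Answer: 14 ; first throw caught by: H0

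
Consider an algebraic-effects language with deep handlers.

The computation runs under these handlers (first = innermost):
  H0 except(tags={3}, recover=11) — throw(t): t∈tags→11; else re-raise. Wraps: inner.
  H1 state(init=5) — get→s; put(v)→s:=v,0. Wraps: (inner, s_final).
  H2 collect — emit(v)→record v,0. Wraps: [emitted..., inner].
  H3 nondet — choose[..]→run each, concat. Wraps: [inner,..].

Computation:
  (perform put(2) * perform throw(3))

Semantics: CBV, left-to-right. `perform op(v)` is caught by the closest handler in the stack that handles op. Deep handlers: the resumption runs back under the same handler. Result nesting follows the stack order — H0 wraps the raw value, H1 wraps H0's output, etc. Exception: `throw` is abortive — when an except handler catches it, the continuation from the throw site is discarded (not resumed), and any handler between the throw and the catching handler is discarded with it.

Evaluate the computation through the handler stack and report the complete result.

Working:
put(2) @ H1 ⇒ s:=2
throw(3) @ H0 caught ⇒ 11
H1 returns (11, 2)
H2 returns [(11, 2)]
H3 returns [[(11, 2)]]
= [[(11, 2)]]

Answer: [[(11, 2)]]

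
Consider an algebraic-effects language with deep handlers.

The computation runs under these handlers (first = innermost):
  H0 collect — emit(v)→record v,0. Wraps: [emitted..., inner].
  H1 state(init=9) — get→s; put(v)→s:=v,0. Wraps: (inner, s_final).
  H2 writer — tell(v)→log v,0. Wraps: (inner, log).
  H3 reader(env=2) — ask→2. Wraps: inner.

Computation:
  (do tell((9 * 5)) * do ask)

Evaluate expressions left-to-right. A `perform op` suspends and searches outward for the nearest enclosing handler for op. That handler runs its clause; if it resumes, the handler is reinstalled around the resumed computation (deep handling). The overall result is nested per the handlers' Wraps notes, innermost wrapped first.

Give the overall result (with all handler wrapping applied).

Answer: (([0], 9), (45))

Working:
tell(45) @ H2 ⇒ log+=45
ask @ H3 ⇒ 2
H0 returns [0]
H1 returns ([0], 9)
H2 returns (([0], 9), (45))
H3 returns (([0], 9), (45))
= (([0], 9), (45))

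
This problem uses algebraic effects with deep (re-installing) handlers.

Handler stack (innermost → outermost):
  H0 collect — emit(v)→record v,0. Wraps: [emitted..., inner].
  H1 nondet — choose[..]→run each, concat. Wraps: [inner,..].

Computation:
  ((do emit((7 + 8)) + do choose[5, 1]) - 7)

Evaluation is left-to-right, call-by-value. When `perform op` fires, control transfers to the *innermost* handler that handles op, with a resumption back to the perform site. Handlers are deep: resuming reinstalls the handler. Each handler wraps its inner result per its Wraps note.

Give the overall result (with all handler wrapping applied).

Answer: [[15, -2], [15, -6]]

Evaluation trace:
emit(15) @ H0 ⇒ out+=15
choose[5, 1] @ H1
  branch[0] choose=5:
    H0 returns [15, -2]
    H1 returns [[15, -2]]
  branch[1] choose=1:
    H0 returns [15, -6]
    H1 returns [[15, -6]]
= [[15, -2], [15, -6]]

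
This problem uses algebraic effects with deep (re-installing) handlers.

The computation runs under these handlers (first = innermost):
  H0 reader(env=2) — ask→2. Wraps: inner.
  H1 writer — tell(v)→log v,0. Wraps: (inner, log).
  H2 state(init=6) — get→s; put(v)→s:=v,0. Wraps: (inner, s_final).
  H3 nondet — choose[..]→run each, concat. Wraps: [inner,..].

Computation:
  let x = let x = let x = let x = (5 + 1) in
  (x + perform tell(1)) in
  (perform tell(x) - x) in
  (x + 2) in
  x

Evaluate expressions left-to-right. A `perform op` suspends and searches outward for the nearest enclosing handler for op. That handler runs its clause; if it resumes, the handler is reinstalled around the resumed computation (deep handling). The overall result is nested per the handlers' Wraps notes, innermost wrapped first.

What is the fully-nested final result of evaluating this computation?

Evaluation trace:
tell(1) @ H1 ⇒ log+=1
tell(6) @ H1 ⇒ log+=6
H0 returns -4
H1 returns (-4, (1, 6))
H2 returns ((-4, (1, 6)), 6)
H3 returns [((-4, (1, 6)), 6)]
= [((-4, (1, 6)), 6)]

Answer: [((-4, (1, 6)), 6)]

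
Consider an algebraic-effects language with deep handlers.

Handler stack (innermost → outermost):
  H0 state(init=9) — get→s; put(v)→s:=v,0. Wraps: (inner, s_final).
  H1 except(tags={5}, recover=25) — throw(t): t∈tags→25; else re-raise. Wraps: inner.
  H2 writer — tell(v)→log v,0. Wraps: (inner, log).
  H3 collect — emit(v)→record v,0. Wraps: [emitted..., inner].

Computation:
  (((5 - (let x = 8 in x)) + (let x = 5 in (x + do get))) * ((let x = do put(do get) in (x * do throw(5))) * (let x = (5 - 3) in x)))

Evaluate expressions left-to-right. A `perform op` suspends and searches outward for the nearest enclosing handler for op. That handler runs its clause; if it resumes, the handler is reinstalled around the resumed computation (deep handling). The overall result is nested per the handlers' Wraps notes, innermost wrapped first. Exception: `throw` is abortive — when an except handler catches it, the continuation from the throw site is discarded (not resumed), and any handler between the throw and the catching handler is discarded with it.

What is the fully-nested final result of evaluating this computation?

Step-by-step:
get @ H0 ⇒ 9
get @ H0 ⇒ 9
put(9) @ H0 ⇒ s:=9
throw(5) @ H1 caught ⇒ 25
H2 returns (25, ())
H3 returns [(25, ())]
= [(25, ())]

Answer: [(25, ())]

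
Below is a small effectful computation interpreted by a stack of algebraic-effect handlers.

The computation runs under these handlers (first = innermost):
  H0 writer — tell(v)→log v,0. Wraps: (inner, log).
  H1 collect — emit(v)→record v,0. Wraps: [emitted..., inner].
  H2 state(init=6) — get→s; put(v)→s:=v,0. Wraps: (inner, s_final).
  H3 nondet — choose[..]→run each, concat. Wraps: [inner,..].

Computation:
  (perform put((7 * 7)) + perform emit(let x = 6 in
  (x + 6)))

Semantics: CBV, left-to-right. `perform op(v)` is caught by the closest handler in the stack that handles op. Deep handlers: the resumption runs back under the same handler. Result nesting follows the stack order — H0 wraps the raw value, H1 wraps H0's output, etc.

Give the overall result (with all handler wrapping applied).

Answer: [([12, (0, ())], 49)]

Step-by-step:
put(49) @ H2 ⇒ s:=49
emit(12) @ H1 ⇒ out+=12
H0 returns (0, ())
H1 returns [12, (0, ())]
H2 returns ([12, (0, ())], 49)
H3 returns [([12, (0, ())], 49)]
= [([12, (0, ())], 49)]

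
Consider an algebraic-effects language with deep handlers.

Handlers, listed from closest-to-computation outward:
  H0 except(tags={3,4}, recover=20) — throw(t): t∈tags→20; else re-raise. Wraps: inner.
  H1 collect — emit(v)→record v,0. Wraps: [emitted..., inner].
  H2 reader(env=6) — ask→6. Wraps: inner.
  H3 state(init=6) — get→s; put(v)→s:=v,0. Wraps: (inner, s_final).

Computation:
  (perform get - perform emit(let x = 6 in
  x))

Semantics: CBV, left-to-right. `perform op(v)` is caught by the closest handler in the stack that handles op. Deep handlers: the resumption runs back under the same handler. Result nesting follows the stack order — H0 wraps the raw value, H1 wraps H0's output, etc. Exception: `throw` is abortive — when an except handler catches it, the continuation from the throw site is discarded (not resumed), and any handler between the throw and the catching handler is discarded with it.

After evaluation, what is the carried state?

Answer: 6

Step-by-step:
get @ H3 ⇒ 6
emit(6) @ H1 ⇒ out+=6
H0 returns 6
H1 returns [6, 6]
H2 returns [6, 6]
H3 returns ([6, 6], 6)
= ([6, 6], 6)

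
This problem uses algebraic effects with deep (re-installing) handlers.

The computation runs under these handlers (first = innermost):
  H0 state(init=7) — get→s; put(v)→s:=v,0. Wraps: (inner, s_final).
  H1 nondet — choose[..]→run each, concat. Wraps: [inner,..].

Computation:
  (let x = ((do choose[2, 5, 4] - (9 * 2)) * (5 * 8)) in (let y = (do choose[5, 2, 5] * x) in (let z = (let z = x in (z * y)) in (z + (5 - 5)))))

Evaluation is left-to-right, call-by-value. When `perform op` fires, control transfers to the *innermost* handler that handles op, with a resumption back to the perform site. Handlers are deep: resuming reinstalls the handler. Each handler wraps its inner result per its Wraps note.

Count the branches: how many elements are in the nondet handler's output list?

Working:
choose[2, 5, 4] @ H1
  branch[0] choose=2:
    choose[5, 2, 5] @ H1
      branch[0] choose=5:
        H0 returns (2048000, 7)
        H1 returns [(2048000, 7)]
      branch[1] choose=2:
        H0 returns (819200, 7)
        H1 returns [(819200, 7)]
      branch[2] choose=5:
        H0 returns (2048000, 7)
        H1 returns [(2048000, 7)]
  branch[1] choose=5:
    choose[5, 2, 5] @ H1
      branch[0] choose=5:
        H0 returns (1352000, 7)
        H1 returns [(1352000, 7)]
      branch[1] choose=2:
        H0 returns (540800, 7)
        H1 returns [(540800, 7)]
      branch[2] choose=5:
        H0 returns (1352000, 7)
        H1 returns [(1352000, 7)]
  branch[2] choose=4:
    choose[5, 2, 5] @ H1
      branch[0] choose=5:
        H0 returns (1568000, 7)
        H1 returns [(1568000, 7)]
      branch[1] choose=2:
        H0 returns (627200, 7)
        H1 returns [(627200, 7)]
      branch[2] choose=5:
        H0 returns (1568000, 7)
        H1 returns [(1568000, 7)]
= [(2048000, 7), (819200, 7), (2048000, 7), (1352000, 7), (540800, 7), (1352000, 7), (1568000, 7), (627200, 7), (1568000, 7)]

Answer: 9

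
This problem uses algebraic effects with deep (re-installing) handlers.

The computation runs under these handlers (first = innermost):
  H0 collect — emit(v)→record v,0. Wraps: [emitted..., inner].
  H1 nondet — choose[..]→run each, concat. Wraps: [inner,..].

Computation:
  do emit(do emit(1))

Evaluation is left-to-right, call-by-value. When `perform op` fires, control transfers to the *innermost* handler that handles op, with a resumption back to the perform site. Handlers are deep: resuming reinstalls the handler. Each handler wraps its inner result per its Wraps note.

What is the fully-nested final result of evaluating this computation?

Step-by-step:
emit(1) @ H0 ⇒ out+=1
emit(0) @ H0 ⇒ out+=0
H0 returns [1, 0, 0]
H1 returns [[1, 0, 0]]
= [[1, 0, 0]]

Answer: [[1, 0, 0]]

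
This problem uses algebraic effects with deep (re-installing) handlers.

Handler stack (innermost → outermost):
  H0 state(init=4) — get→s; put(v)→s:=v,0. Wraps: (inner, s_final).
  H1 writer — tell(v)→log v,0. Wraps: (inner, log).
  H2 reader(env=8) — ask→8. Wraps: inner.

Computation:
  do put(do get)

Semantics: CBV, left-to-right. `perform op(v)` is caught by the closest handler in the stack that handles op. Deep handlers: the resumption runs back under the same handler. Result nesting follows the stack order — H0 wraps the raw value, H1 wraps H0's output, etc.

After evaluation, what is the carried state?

Working:
get @ H0 ⇒ 4
put(4) @ H0 ⇒ s:=4
H0 returns (0, 4)
H1 returns ((0, 4), ())
H2 returns ((0, 4), ())
= ((0, 4), ())

Answer: 4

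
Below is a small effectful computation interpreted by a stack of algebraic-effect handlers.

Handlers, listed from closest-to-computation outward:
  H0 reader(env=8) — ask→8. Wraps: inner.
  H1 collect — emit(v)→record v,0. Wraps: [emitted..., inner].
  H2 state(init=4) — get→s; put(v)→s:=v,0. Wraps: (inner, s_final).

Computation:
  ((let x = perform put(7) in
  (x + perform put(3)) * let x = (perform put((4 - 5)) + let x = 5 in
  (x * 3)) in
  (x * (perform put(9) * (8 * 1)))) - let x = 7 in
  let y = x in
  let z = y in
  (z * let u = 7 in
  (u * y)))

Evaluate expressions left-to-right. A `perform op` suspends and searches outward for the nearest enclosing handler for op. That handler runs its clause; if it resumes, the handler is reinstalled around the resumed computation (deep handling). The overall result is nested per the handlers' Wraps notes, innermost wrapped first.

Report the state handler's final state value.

Answer: 9

Working:
put(7) @ H2 ⇒ s:=7
put(3) @ H2 ⇒ s:=3
put(-1) @ H2 ⇒ s:=-1
put(9) @ H2 ⇒ s:=9
H0 returns -343
H1 returns [-343]
H2 returns ([-343], 9)
= ([-343], 9)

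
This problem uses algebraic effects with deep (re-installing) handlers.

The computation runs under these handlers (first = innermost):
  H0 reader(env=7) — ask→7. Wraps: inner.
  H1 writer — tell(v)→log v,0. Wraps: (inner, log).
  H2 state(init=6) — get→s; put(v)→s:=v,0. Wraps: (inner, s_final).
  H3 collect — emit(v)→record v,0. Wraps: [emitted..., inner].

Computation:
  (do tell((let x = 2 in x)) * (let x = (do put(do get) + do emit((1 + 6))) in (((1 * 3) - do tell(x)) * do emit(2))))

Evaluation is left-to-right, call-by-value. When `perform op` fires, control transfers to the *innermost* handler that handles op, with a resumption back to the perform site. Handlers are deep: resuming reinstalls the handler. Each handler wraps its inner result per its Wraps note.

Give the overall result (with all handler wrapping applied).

Working:
tell(2) @ H1 ⇒ log+=2
get @ H2 ⇒ 6
put(6) @ H2 ⇒ s:=6
emit(7) @ H3 ⇒ out+=7
tell(0) @ H1 ⇒ log+=0
emit(2) @ H3 ⇒ out+=2
H0 returns 0
H1 returns (0, (2, 0))
H2 returns ((0, (2, 0)), 6)
H3 returns [7, 2, ((0, (2, 0)), 6)]
= [7, 2, ((0, (2, 0)), 6)]

Answer: [7, 2, ((0, (2, 0)), 6)]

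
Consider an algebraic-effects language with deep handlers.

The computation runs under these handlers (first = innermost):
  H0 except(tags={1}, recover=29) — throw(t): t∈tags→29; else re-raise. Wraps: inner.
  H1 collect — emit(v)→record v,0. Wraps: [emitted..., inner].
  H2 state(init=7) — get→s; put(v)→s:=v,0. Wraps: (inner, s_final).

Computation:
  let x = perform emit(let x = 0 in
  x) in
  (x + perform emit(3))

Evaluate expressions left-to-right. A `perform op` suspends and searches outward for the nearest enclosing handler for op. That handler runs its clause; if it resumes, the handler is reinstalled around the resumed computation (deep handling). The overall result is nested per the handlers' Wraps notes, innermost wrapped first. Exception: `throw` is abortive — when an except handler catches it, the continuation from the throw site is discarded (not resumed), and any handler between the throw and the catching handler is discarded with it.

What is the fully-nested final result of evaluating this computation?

Evaluation trace:
emit(0) @ H1 ⇒ out+=0
emit(3) @ H1 ⇒ out+=3
H0 returns 0
H1 returns [0, 3, 0]
H2 returns ([0, 3, 0], 7)
= ([0, 3, 0], 7)

Answer: ([0, 3, 0], 7)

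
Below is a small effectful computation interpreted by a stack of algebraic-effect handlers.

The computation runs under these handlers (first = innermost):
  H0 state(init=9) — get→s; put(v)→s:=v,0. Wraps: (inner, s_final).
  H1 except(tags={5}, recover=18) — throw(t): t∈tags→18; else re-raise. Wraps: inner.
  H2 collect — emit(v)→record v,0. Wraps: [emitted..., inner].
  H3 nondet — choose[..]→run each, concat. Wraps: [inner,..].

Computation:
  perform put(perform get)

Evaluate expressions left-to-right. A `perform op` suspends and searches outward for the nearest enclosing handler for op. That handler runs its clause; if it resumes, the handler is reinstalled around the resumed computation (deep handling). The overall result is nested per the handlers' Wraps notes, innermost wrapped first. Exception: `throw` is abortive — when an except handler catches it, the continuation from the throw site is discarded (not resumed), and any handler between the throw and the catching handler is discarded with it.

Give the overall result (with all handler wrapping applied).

Answer: [[(0, 9)]]

Working:
get @ H0 ⇒ 9
put(9) @ H0 ⇒ s:=9
H0 returns (0, 9)
H1 returns (0, 9)
H2 returns [(0, 9)]
H3 returns [[(0, 9)]]
= [[(0, 9)]]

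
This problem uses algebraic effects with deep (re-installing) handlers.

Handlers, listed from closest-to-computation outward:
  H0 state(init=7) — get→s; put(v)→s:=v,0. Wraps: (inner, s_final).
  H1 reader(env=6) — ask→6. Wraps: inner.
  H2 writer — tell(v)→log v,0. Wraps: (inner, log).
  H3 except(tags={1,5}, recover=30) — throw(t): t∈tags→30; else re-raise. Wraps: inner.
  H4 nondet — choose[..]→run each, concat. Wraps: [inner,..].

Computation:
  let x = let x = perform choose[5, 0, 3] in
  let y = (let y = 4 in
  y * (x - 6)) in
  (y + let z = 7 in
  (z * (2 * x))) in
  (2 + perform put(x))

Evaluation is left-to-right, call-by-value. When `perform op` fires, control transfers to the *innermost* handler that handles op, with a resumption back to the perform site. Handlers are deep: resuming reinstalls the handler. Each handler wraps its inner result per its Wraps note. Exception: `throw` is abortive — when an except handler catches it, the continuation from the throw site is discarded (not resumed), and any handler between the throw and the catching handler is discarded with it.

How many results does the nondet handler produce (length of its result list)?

Answer: 3

Step-by-step:
choose[5, 0, 3] @ H4
  branch[0] choose=5:
    put(66) @ H0 ⇒ s:=66
    H0 returns (2, 66)
    H1 returns (2, 66)
    H2 returns ((2, 66), ())
    H3 returns ((2, 66), ())
    H4 returns [((2, 66), ())]
  branch[1] choose=0:
    put(-24) @ H0 ⇒ s:=-24
    H0 returns (2, -24)
    H1 returns (2, -24)
    H2 returns ((2, -24), ())
    H3 returns ((2, -24), ())
    H4 returns [((2, -24), ())]
  branch[2] choose=3:
    put(30) @ H0 ⇒ s:=30
    H0 returns (2, 30)
    H1 returns (2, 30)
    H2 returns ((2, 30), ())
    H3 returns ((2, 30), ())
    H4 returns [((2, 30), ())]
= [((2, 66), ()), ((2, -24), ()), ((2, 30), ())]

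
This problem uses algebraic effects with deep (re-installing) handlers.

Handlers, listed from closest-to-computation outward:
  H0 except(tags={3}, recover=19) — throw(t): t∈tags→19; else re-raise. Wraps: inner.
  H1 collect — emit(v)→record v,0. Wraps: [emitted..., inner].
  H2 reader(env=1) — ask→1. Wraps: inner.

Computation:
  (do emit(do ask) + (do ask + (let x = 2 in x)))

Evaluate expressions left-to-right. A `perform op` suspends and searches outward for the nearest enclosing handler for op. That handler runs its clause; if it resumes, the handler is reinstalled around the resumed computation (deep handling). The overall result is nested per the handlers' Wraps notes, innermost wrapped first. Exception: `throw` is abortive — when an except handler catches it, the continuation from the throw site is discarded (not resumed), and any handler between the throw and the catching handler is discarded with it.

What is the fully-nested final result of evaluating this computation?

Step-by-step:
ask @ H2 ⇒ 1
emit(1) @ H1 ⇒ out+=1
ask @ H2 ⇒ 1
H0 returns 3
H1 returns [1, 3]
H2 returns [1, 3]
= [1, 3]

Answer: [1, 3]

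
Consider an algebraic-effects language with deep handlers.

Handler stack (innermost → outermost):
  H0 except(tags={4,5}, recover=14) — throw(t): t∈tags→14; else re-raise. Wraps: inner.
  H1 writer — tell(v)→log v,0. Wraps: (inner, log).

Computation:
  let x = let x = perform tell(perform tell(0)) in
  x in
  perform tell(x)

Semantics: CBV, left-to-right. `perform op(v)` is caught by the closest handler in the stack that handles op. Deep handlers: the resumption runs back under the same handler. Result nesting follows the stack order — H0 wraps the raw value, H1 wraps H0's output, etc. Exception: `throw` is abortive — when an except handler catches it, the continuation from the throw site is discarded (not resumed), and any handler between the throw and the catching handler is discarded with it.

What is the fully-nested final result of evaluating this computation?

Answer: (0, (0, 0, 0))

Step-by-step:
tell(0) @ H1 ⇒ log+=0
tell(0) @ H1 ⇒ log+=0
tell(0) @ H1 ⇒ log+=0
H0 returns 0
H1 returns (0, (0, 0, 0))
= (0, (0, 0, 0))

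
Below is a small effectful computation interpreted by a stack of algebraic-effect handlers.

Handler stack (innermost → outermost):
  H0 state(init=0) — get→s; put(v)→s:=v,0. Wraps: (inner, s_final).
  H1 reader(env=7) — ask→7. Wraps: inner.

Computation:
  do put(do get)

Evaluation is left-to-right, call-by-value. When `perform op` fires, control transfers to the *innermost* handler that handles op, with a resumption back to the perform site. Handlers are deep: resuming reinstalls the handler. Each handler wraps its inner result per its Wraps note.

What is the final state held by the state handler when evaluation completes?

Step-by-step:
get @ H0 ⇒ 0
put(0) @ H0 ⇒ s:=0
H0 returns (0, 0)
H1 returns (0, 0)
= (0, 0)

Answer: 0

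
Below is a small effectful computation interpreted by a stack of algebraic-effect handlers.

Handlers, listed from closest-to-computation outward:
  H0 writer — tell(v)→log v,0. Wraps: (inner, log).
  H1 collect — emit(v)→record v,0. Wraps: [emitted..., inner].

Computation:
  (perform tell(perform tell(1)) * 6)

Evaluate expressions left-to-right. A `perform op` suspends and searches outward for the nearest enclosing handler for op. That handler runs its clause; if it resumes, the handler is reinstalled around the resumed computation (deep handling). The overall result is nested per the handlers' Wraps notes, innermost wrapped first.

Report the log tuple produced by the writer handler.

Working:
tell(1) @ H0 ⇒ log+=1
tell(0) @ H0 ⇒ log+=0
H0 returns (0, (1, 0))
H1 returns [(0, (1, 0))]
= [(0, (1, 0))]

Answer: (1, 0)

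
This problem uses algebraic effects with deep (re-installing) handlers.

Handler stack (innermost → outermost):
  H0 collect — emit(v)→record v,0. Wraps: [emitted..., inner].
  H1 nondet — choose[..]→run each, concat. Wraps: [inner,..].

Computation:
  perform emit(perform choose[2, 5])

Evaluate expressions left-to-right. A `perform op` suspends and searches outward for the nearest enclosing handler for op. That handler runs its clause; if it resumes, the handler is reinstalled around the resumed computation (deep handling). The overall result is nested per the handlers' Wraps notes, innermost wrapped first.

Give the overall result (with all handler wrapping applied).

Step-by-step:
choose[2, 5] @ H1
  branch[0] choose=2:
    emit(2) @ H0 ⇒ out+=2
    H0 returns [2, 0]
    H1 returns [[2, 0]]
  branch[1] choose=5:
    emit(5) @ H0 ⇒ out+=5
    H0 returns [5, 0]
    H1 returns [[5, 0]]
= [[2, 0], [5, 0]]

Answer: [[2, 0], [5, 0]]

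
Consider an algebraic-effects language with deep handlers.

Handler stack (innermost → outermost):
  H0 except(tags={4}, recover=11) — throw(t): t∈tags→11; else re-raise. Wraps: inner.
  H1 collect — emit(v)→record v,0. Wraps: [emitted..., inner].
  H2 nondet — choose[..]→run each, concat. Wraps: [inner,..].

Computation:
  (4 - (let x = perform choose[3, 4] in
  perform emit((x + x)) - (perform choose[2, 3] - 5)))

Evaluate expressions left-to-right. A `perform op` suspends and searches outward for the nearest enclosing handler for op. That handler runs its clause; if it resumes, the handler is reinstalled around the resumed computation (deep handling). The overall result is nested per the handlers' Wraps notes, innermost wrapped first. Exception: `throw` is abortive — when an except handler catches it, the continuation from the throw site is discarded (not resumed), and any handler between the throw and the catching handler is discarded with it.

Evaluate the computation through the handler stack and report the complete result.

Evaluation trace:
choose[3, 4] @ H2
  branch[0] choose=3:
    emit(6) @ H1 ⇒ out+=6
    choose[2, 3] @ H2
      branch[0] choose=2:
        H0 returns 1
        H1 returns [6, 1]
        H2 returns [[6, 1]]
      branch[1] choose=3:
        H0 returns 2
        H1 returns [6, 2]
        H2 returns [[6, 2]]
  branch[1] choose=4:
    emit(8) @ H1 ⇒ out+=8
    choose[2, 3] @ H2
      branch[0] choose=2:
        H0 returns 1
        H1 returns [8, 1]
        H2 returns [[8, 1]]
      branch[1] choose=3:
        H0 returns 2
        H1 returns [8, 2]
        H2 returns [[8, 2]]
= [[6, 1], [6, 2], [8, 1], [8, 2]]

Answer: [[6, 1], [6, 2], [8, 1], [8, 2]]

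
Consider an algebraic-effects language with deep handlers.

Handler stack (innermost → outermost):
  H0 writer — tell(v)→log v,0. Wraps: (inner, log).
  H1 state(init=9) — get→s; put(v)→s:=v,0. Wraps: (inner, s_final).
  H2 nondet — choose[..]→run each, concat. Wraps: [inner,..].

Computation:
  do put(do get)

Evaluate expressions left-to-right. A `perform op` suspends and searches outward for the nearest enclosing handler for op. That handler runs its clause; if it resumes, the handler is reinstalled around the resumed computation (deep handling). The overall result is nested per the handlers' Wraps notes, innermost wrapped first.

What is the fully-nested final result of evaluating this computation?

Evaluation trace:
get @ H1 ⇒ 9
put(9) @ H1 ⇒ s:=9
H0 returns (0, ())
H1 returns ((0, ()), 9)
H2 returns [((0, ()), 9)]
= [((0, ()), 9)]

Answer: [((0, ()), 9)]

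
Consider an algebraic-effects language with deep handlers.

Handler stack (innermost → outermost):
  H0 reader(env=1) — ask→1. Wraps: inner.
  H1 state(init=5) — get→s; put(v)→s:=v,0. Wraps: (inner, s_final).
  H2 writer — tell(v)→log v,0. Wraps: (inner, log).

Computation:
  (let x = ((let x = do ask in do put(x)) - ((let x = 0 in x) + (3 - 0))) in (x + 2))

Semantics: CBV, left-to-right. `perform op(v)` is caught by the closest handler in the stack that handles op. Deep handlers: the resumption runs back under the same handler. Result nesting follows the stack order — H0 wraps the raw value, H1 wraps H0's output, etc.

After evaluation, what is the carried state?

Evaluation trace:
ask @ H0 ⇒ 1
put(1) @ H1 ⇒ s:=1
H0 returns -1
H1 returns (-1, 1)
H2 returns ((-1, 1), ())
= ((-1, 1), ())

Answer: 1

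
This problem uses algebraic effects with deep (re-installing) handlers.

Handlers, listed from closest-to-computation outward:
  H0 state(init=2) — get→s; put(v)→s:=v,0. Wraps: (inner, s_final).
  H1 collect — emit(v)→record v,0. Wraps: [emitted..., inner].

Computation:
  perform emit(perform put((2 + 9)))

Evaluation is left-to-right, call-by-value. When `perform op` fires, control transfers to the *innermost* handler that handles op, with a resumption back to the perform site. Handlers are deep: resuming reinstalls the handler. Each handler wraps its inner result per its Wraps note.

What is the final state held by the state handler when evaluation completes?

Working:
put(11) @ H0 ⇒ s:=11
emit(0) @ H1 ⇒ out+=0
H0 returns (0, 11)
H1 returns [0, (0, 11)]
= [0, (0, 11)]

Answer: 11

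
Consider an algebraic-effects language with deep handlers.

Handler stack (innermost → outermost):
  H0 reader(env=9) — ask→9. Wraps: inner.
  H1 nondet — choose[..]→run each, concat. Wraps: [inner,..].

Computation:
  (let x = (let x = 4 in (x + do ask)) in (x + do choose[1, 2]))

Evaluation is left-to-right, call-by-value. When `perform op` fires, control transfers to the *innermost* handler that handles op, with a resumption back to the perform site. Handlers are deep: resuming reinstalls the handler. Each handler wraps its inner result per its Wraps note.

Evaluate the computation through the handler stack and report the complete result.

Answer: [14, 15]

Step-by-step:
ask @ H0 ⇒ 9
choose[1, 2] @ H1
  branch[0] choose=1:
    H0 returns 14
    H1 returns [14]
  branch[1] choose=2:
    H0 returns 15
    H1 returns [15]
= [14, 15]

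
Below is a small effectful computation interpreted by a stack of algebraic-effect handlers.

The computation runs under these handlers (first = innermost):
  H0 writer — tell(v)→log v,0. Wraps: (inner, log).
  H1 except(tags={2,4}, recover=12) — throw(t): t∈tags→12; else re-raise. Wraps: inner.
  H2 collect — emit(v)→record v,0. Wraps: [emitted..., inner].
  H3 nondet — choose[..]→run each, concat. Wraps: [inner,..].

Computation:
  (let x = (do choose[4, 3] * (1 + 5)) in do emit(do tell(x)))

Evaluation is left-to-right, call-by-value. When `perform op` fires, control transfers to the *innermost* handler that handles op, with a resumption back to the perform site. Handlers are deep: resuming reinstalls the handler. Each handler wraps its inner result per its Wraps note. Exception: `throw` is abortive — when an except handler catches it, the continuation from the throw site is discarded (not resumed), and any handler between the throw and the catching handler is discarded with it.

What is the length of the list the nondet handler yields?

Answer: 2

Evaluation trace:
choose[4, 3] @ H3
  branch[0] choose=4:
    tell(24) @ H0 ⇒ log+=24
    emit(0) @ H2 ⇒ out+=0
    H0 returns (0, (24))
    H1 returns (0, (24))
    H2 returns [0, (0, (24))]
    H3 returns [[0, (0, (24))]]
  branch[1] choose=3:
    tell(18) @ H0 ⇒ log+=18
    emit(0) @ H2 ⇒ out+=0
    H0 returns (0, (18))
    H1 returns (0, (18))
    H2 returns [0, (0, (18))]
    H3 returns [[0, (0, (18))]]
= [[0, (0, (24))], [0, (0, (18))]]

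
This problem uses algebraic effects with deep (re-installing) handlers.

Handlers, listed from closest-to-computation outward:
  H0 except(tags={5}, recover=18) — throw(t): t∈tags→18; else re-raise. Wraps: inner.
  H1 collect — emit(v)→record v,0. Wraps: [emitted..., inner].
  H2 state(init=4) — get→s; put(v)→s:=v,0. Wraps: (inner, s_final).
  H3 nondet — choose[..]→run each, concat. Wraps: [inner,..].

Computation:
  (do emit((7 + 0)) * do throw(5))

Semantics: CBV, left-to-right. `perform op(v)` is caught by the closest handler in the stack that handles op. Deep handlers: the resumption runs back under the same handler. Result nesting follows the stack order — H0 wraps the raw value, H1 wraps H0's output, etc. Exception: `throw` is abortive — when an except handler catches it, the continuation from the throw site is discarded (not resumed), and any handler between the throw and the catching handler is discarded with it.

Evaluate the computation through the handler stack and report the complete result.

Answer: [([7, 18], 4)]

Evaluation trace:
emit(7) @ H1 ⇒ out+=7
throw(5) @ H0 caught ⇒ 18
H1 returns [7, 18]
H2 returns ([7, 18], 4)
H3 returns [([7, 18], 4)]
= [([7, 18], 4)]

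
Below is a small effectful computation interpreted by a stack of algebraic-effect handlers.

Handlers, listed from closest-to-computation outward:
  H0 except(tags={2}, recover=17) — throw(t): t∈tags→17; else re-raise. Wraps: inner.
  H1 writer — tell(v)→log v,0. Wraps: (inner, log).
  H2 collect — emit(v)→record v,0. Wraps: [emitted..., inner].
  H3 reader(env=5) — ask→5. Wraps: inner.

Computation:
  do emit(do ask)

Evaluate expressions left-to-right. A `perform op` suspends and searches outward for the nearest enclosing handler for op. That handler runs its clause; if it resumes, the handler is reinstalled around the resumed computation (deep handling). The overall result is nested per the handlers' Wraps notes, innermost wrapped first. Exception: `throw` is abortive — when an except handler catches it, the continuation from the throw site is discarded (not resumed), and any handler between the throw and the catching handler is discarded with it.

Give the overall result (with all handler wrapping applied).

Answer: [5, (0, ())]

Working:
ask @ H3 ⇒ 5
emit(5) @ H2 ⇒ out+=5
H0 returns 0
H1 returns (0, ())
H2 returns [5, (0, ())]
H3 returns [5, (0, ())]
= [5, (0, ())]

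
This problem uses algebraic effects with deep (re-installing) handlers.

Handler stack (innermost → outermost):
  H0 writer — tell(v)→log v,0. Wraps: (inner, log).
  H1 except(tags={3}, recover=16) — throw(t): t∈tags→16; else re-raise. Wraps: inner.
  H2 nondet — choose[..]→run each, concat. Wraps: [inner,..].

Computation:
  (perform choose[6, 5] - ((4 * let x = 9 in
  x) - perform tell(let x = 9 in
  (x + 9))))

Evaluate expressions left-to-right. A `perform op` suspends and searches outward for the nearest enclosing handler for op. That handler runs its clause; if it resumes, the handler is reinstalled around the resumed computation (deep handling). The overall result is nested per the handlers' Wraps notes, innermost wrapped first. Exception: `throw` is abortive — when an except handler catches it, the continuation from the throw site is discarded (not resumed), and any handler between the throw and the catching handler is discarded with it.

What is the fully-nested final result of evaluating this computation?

Answer: [(-30, (18)), (-31, (18))]

Evaluation trace:
choose[6, 5] @ H2
  branch[0] choose=6:
    tell(18) @ H0 ⇒ log+=18
    H0 returns (-30, (18))
    H1 returns (-30, (18))
    H2 returns [(-30, (18))]
  branch[1] choose=5:
    tell(18) @ H0 ⇒ log+=18
    H0 returns (-31, (18))
    H1 returns (-31, (18))
    H2 returns [(-31, (18))]
= [(-30, (18)), (-31, (18))]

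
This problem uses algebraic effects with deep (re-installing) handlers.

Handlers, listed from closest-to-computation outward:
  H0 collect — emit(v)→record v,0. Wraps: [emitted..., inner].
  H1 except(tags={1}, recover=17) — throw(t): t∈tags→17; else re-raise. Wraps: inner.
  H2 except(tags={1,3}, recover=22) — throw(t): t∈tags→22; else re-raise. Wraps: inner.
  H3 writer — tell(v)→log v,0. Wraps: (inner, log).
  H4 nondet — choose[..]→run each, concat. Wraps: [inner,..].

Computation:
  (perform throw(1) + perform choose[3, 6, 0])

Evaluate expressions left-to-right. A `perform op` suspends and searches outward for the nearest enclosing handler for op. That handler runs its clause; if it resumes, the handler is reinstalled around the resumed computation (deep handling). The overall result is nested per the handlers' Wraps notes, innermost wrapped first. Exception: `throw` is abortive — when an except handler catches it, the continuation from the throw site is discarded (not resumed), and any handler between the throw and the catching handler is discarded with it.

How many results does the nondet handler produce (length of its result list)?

Answer: 1

Working:
throw(1) @ H1 caught ⇒ 17
H2 returns 17
H3 returns (17, ())
H4 returns [(17, ())]
= [(17, ())]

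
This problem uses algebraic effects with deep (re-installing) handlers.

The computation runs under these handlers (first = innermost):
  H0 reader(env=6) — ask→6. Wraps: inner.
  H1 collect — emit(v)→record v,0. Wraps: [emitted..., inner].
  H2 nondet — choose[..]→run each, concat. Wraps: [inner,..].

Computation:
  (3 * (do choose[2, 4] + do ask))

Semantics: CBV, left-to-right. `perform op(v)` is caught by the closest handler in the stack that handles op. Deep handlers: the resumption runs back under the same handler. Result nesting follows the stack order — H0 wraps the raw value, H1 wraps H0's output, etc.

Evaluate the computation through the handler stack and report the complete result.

Answer: [[24], [30]]

Step-by-step:
choose[2, 4] @ H2
  branch[0] choose=2:
    ask @ H0 ⇒ 6
    H0 returns 24
    H1 returns [24]
    H2 returns [[24]]
  branch[1] choose=4:
    ask @ H0 ⇒ 6
    H0 returns 30
    H1 returns [30]
    H2 returns [[30]]
= [[24], [30]]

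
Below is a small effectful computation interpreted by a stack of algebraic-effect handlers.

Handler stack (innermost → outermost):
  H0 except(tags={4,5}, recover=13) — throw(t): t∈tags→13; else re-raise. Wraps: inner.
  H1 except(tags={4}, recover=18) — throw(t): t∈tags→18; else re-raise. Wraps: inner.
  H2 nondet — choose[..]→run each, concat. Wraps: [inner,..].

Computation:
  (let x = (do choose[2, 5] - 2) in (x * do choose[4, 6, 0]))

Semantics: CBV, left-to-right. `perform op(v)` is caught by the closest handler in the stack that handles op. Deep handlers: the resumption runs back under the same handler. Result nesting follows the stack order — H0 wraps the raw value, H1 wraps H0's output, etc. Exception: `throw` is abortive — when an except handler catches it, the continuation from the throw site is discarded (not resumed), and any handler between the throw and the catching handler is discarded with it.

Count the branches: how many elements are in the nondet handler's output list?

Answer: 6

Step-by-step:
choose[2, 5] @ H2
  branch[0] choose=2:
    choose[4, 6, 0] @ H2
      branch[0] choose=4:
        H0 returns 0
        H1 returns 0
        H2 returns [0]
      branch[1] choose=6:
        H0 returns 0
        H1 returns 0
        H2 returns [0]
      branch[2] choose=0:
        H0 returns 0
        H1 returns 0
        H2 returns [0]
  branch[1] choose=5:
    choose[4, 6, 0] @ H2
      branch[0] choose=4:
        H0 returns 12
        H1 returns 12
        H2 returns [12]
      branch[1] choose=6:
        H0 returns 18
        H1 returns 18
        H2 returns [18]
      branch[2] choose=0:
        H0 returns 0
        H1 returns 0
        H2 returns [0]
= [0, 0, 0, 12, 18, 0]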